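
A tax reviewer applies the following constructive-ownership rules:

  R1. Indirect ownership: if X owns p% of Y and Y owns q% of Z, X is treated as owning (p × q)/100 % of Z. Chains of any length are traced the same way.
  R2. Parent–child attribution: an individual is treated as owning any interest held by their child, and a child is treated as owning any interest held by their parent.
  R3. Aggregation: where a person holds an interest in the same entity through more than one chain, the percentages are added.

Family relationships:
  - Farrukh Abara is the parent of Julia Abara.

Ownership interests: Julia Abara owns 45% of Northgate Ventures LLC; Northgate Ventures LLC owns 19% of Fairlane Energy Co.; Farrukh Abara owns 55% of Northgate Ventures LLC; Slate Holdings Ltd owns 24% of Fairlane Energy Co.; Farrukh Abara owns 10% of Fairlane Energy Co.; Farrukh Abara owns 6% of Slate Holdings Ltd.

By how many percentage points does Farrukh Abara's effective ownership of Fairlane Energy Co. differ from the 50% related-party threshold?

By parent–child attribution (R2), Farrukh Abara is treated as also owning Julia Abara's interest in Northgate Ventures LLC, giving 55% + 45% = 100%.
Chain via Slate Holdings Ltd (R1): 6% × 24% = 1.44% of Fairlane Energy Co.
Chain via Northgate Ventures LLC (R1): 100% × 19% = 19% of Fairlane Energy Co.
Direct interest in Fairlane Energy Co: 10%.
Aggregating (R3): 1.44% + 19% + 10% = 30.44%.
30.44% falls short of the 50% threshold by 19.56 percentage points.

19.56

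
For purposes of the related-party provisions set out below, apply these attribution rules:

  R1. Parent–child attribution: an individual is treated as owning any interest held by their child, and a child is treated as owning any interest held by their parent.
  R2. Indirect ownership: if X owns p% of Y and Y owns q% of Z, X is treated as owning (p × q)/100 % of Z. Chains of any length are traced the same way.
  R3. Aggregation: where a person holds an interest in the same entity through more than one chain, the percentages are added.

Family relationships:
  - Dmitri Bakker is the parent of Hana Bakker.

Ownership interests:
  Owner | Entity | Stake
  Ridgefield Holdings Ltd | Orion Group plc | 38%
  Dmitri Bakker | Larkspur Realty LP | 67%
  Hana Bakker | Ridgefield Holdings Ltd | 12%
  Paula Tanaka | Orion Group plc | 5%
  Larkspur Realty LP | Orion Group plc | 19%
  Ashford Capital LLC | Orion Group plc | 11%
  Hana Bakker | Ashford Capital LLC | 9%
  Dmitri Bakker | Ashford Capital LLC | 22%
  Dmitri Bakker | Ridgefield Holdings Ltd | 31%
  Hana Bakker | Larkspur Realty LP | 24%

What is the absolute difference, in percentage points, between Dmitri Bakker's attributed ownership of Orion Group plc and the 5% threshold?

By parent–child attribution (R1), Dmitri Bakker is treated as also owning Hana Bakker's interest in Ridgefield Holdings Ltd, giving 31% + 12% = 43%.
By parent–child attribution (R1), Dmitri Bakker is treated as also owning Hana Bakker's interest in Ashford Capital LLC, giving 22% + 9% = 31%.
By parent–child attribution (R1), Dmitri Bakker is treated as also owning Hana Bakker's interest in Larkspur Realty LP, giving 67% + 24% = 91%.
Chain via Ridgefield Holdings Ltd (R2): 43% × 38% = 16.34% of Orion Group plc.
Chain via Ashford Capital LLC (R2): 31% × 11% = 3.41% of Orion Group plc.
Chain via Larkspur Realty LP (R2): 91% × 19% = 17.29% of Orion Group plc.
Aggregating (R3): 16.34% + 3.41% + 17.29% = 37.04%.
37.04% exceeds the 5% threshold by 32.04 percentage points.

32.04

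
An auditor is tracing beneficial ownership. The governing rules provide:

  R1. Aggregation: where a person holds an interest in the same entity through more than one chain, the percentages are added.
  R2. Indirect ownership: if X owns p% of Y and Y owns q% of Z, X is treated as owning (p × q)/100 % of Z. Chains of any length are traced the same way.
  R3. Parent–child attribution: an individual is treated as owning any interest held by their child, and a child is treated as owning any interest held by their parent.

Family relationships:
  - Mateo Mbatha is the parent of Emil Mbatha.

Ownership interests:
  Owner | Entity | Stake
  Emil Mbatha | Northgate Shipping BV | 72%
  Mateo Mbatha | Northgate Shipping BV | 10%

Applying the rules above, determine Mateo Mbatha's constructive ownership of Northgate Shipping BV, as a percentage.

By parent–child attribution (R3), Mateo Mbatha is treated as also owning Emil Mbatha's interest in Northgate Shipping BV, giving 10% + 72% = 82%.
Direct interest in Northgate Shipping BV: 82%.

82%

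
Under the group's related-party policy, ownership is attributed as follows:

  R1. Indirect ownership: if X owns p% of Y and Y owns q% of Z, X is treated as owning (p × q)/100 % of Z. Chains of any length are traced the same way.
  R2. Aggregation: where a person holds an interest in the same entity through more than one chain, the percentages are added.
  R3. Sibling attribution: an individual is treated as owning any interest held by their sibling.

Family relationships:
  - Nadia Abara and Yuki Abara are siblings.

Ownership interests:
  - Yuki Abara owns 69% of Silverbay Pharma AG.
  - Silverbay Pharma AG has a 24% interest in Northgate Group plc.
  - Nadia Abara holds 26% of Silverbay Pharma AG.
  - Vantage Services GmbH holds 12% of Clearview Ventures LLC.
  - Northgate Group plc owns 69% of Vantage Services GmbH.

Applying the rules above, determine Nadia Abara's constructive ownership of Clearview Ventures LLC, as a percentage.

By sibling attribution (R3), Nadia Abara is treated as also owning Yuki Abara's interest in Silverbay Pharma AG, giving 26% + 69% = 95%.
Chain via Silverbay Pharma AG → Northgate Group plc → Vantage Services GmbH (R1): 95% × 24% × 69% × 12% = 1.88784% of Clearview Ventures LLC.

1.88784%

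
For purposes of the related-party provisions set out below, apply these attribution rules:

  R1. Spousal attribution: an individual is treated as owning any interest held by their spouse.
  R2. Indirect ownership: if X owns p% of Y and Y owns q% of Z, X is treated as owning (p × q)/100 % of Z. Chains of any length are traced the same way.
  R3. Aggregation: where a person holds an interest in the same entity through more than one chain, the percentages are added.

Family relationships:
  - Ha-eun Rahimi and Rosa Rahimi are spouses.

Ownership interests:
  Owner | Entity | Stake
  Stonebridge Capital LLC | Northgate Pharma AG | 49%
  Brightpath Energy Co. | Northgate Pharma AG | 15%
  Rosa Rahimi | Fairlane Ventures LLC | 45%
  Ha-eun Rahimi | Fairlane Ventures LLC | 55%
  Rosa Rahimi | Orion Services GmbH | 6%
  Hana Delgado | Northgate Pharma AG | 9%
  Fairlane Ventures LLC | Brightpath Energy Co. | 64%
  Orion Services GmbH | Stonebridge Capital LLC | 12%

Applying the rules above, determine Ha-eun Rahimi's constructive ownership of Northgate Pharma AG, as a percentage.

By spousal attribution (R1), Ha-eun Rahimi is treated as also owning Rosa Rahimi's interest in Fairlane Ventures LLC, giving 55% + 45% = 100%.
By spousal attribution (R1), Ha-eun Rahimi is treated as owning Rosa Rahimi's 6% interest in Orion Services GmbH.
Chain via Fairlane Ventures LLC → Brightpath Energy Co. (R2): 100% × 64% × 15% = 9.6% of Northgate Pharma AG.
Chain via Orion Services GmbH → Stonebridge Capital LLC (R2): 6% × 12% × 49% = 0.3528% of Northgate Pharma AG.
Aggregating (R3): 9.6% + 0.3528% = 9.9528%.

9.9528%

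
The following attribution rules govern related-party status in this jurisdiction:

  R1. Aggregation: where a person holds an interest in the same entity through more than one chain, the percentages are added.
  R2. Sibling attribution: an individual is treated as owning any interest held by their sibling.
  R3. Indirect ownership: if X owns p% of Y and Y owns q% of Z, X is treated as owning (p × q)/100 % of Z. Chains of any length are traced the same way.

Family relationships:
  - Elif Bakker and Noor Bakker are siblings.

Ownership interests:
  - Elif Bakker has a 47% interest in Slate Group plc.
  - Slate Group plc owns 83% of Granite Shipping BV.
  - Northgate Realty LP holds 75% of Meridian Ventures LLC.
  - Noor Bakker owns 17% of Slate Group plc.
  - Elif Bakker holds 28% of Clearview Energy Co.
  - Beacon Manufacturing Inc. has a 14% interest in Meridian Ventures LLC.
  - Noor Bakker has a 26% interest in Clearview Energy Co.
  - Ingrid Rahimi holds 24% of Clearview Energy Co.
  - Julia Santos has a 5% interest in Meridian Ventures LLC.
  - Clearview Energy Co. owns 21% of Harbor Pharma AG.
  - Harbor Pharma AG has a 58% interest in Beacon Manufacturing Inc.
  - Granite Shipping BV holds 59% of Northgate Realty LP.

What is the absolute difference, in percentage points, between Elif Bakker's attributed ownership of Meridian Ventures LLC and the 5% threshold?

19.426408

By sibling attribution (R2), Elif Bakker is treated as also owning Noor Bakker's interest in Clearview Energy Co, giving 28% + 26% = 54%.
By sibling attribution (R2), Elif Bakker is treated as also owning Noor Bakker's interest in Slate Group plc, giving 47% + 17% = 64%.
Chain via Clearview Energy Co. → Harbor Pharma AG → Beacon Manufacturing Inc. (R3): 54% × 21% × 58% × 14% = 0.920808% of Meridian Ventures LLC.
Chain via Slate Group plc → Granite Shipping BV → Northgate Realty LP (R3): 64% × 83% × 59% × 75% = 23.5056% of Meridian Ventures LLC.
Aggregating (R1): 0.920808% + 23.5056% = 24.426408%.
24.426408% exceeds the 5% threshold by 19.426408 percentage points.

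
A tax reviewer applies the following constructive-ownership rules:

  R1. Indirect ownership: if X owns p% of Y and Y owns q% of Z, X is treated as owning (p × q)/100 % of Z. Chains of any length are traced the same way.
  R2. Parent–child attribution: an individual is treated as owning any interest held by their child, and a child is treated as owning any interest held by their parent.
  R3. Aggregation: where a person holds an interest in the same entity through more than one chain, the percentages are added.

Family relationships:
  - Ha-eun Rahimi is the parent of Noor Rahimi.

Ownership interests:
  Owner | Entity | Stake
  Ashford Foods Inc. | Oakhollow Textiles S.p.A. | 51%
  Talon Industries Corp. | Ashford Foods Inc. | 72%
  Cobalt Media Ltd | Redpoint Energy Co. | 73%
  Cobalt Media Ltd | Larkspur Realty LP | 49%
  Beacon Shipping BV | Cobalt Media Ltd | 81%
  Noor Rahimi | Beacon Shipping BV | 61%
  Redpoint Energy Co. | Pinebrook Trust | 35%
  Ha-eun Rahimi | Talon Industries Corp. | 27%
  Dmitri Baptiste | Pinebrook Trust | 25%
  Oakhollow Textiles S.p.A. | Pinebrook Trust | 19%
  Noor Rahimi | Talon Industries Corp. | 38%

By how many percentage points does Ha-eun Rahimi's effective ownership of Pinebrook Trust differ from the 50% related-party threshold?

By parent–child attribution (R2), Ha-eun Rahimi is treated as also owning Noor Rahimi's interest in Talon Industries Corp, giving 27% + 38% = 65%.
By parent–child attribution (R2), Ha-eun Rahimi is treated as owning Noor Rahimi's 61% interest in Beacon Shipping BV.
Chain via Talon Industries Corp. → Ashford Foods Inc. → Oakhollow Textiles S.p.A. (R1): 65% × 72% × 51% × 19% = 4.53492% of Pinebrook Trust.
Chain via Beacon Shipping BV → Cobalt Media Ltd → Redpoint Energy Co. (R1): 61% × 81% × 73% × 35% = 12.624255% of Pinebrook Trust.
Aggregating (R3): 4.53492% + 12.624255% = 17.159175%.
17.159175% falls short of the 50% threshold by 32.840825 percentage points.

32.840825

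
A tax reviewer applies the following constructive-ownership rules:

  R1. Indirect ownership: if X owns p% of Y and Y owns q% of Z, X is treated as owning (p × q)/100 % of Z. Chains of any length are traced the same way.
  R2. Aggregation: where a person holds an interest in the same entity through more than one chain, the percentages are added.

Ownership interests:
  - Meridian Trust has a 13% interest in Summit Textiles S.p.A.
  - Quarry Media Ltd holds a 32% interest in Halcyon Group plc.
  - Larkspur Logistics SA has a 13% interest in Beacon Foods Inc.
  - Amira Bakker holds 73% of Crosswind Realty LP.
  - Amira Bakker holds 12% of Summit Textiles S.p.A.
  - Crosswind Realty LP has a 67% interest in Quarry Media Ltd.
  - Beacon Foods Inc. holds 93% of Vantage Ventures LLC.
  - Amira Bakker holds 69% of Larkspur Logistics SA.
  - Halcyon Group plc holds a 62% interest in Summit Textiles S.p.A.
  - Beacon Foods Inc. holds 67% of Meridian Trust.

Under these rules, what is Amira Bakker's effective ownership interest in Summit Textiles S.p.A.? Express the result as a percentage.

Chain via Larkspur Logistics SA → Beacon Foods Inc. → Meridian Trust (R1): 69% × 13% × 67% × 13% = 0.781287% of Summit Textiles S.p.A.
Chain via Crosswind Realty LP → Quarry Media Ltd → Halcyon Group plc (R1): 73% × 67% × 32% × 62% = 9.703744% of Summit Textiles S.p.A.
Direct interest in Summit Textiles S.p.A: 12%.
Aggregating (R2): 0.781287% + 9.703744% + 12% = 22.485031%.

22.485031%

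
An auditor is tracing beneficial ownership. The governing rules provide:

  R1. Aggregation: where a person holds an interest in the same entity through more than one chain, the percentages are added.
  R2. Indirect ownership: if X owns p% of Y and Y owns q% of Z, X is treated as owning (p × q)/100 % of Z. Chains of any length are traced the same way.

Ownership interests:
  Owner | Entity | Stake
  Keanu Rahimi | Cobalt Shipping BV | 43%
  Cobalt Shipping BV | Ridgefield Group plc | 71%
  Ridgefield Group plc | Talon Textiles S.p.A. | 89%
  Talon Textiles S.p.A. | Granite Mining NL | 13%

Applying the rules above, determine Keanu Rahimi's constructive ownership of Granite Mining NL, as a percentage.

3.532321%

Chain via Cobalt Shipping BV → Ridgefield Group plc → Talon Textiles S.p.A. (R2): 43% × 71% × 89% × 13% = 3.532321% of Granite Mining NL.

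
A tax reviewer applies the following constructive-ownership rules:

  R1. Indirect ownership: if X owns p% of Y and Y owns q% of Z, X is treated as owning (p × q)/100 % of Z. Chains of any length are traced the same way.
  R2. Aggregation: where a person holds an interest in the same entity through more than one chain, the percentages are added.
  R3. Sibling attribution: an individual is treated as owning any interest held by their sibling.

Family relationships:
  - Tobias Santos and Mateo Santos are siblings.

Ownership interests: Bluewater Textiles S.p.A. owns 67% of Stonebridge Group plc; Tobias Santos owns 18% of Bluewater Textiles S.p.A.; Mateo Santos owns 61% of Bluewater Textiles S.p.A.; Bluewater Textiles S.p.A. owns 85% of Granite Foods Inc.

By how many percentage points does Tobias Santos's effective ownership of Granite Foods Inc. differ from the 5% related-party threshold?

By sibling attribution (R3), Tobias Santos is treated as also owning Mateo Santos's interest in Bluewater Textiles S.p.A, giving 18% + 61% = 79%.
Chain via Bluewater Textiles S.p.A. (R1): 79% × 85% = 67.15% of Granite Foods Inc.
67.15% exceeds the 5% threshold by 62.15 percentage points.

62.15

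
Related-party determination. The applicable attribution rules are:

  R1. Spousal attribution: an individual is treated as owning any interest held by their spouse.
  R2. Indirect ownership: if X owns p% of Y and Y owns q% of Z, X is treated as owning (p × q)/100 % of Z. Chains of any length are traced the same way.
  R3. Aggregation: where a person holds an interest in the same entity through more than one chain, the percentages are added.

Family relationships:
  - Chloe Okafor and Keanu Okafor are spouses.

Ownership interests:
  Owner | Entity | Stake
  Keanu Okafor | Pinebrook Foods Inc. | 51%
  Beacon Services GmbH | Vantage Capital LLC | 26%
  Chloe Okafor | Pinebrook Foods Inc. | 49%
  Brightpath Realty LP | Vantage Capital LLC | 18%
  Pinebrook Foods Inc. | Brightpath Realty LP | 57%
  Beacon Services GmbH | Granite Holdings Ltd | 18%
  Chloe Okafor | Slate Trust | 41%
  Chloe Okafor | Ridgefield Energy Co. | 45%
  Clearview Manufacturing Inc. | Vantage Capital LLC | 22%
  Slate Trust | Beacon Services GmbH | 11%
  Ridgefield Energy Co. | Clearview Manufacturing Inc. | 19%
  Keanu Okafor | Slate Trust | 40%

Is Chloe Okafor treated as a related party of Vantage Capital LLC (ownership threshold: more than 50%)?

By spousal attribution (R1), Chloe Okafor is treated as also owning Keanu Okafor's interest in Slate Trust, giving 41% + 40% = 81%.
By spousal attribution (R1), Chloe Okafor is treated as also owning Keanu Okafor's interest in Pinebrook Foods Inc, giving 49% + 51% = 100%.
Chain via Slate Trust → Beacon Services GmbH (R2): 81% × 11% × 26% = 2.3166% of Vantage Capital LLC.
Chain via Pinebrook Foods Inc. → Brightpath Realty LP (R2): 100% × 57% × 18% = 10.26% of Vantage Capital LLC.
Chain via Ridgefield Energy Co. → Clearview Manufacturing Inc. (R2): 45% × 19% × 22% = 1.881% of Vantage Capital LLC.
Aggregating (R3): 2.3166% + 10.26% + 1.881% = 14.4576%.
14.4576% does not exceed the 50% threshold, so Chloe is not a related party to Vantage Capital LLC.

No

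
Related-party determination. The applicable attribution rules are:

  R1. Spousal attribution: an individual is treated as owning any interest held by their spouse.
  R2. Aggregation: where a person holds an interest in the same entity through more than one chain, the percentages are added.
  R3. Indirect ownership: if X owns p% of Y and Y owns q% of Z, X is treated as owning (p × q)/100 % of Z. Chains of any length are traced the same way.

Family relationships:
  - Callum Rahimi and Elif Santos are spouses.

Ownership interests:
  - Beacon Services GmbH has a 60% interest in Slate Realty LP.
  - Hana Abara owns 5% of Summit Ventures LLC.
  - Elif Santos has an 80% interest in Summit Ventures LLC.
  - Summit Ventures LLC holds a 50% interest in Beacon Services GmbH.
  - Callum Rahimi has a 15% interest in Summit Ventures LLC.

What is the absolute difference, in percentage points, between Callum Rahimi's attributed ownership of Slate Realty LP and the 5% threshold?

By spousal attribution (R1), Callum Rahimi is treated as also owning Elif Santos's interest in Summit Ventures LLC, giving 15% + 80% = 95%.
Chain via Summit Ventures LLC → Beacon Services GmbH (R3): 95% × 50% × 60% = 28.5% of Slate Realty LP.
28.5% exceeds the 5% threshold by 23.5 percentage points.

23.5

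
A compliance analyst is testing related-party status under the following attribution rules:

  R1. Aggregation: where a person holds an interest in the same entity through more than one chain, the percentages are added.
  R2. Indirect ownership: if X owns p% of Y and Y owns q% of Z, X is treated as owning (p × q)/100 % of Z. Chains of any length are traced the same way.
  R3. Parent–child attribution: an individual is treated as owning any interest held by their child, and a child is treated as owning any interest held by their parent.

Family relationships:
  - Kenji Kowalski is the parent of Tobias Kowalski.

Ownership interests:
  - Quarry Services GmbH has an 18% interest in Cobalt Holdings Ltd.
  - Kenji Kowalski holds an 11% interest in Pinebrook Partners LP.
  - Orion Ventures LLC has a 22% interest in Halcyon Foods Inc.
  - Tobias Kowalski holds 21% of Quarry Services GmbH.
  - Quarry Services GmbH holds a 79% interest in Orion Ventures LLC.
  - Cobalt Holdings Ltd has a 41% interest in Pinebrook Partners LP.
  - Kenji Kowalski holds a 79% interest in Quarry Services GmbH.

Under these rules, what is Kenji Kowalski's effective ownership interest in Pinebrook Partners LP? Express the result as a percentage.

18.38%

By parent–child attribution (R3), Kenji Kowalski is treated as also owning Tobias Kowalski's interest in Quarry Services GmbH, giving 79% + 21% = 100%.
Chain via Quarry Services GmbH → Cobalt Holdings Ltd (R2): 100% × 18% × 41% = 7.38% of Pinebrook Partners LP.
Direct interest in Pinebrook Partners LP: 11%.
Aggregating (R1): 7.38% + 11% = 18.38%.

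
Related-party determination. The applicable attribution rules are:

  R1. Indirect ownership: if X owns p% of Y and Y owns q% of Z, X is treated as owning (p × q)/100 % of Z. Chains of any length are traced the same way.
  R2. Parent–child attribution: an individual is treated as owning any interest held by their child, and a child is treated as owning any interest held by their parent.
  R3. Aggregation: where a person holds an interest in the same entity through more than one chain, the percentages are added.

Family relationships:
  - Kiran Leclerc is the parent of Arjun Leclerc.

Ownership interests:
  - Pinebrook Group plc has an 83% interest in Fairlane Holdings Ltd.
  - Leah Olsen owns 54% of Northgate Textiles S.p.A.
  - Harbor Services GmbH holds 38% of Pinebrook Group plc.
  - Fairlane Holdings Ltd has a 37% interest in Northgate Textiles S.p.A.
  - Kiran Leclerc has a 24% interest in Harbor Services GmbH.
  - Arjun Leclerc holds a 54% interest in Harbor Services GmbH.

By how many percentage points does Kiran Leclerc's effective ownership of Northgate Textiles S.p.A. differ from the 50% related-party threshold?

40.897556

By parent–child attribution (R2), Kiran Leclerc is treated as also owning Arjun Leclerc's interest in Harbor Services GmbH, giving 24% + 54% = 78%.
Chain via Harbor Services GmbH → Pinebrook Group plc → Fairlane Holdings Ltd (R1): 78% × 38% × 83% × 37% = 9.102444% of Northgate Textiles S.p.A.
9.102444% falls short of the 50% threshold by 40.897556 percentage points.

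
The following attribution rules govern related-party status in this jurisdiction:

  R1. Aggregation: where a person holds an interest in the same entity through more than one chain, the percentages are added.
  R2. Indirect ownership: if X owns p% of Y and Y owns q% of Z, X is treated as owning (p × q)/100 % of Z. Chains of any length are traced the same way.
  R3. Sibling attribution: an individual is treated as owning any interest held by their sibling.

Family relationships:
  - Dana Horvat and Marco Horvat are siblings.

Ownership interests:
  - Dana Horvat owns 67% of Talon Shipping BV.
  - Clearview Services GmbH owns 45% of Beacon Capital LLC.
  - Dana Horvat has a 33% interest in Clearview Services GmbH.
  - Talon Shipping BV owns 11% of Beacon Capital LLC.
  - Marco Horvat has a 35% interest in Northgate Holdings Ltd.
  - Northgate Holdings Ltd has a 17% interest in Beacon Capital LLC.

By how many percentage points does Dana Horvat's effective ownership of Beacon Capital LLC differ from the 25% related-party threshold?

By sibling attribution (R3), Dana Horvat is treated as owning Marco Horvat's 35% interest in Northgate Holdings Ltd.
Chain via Clearview Services GmbH (R2): 33% × 45% = 14.85% of Beacon Capital LLC.
Chain via Talon Shipping BV (R2): 67% × 11% = 7.37% of Beacon Capital LLC.
Chain via Northgate Holdings Ltd (R2): 35% × 17% = 5.95% of Beacon Capital LLC.
Aggregating (R1): 14.85% + 7.37% + 5.95% = 28.17%.
28.17% exceeds the 25% threshold by 3.17 percentage points.

3.17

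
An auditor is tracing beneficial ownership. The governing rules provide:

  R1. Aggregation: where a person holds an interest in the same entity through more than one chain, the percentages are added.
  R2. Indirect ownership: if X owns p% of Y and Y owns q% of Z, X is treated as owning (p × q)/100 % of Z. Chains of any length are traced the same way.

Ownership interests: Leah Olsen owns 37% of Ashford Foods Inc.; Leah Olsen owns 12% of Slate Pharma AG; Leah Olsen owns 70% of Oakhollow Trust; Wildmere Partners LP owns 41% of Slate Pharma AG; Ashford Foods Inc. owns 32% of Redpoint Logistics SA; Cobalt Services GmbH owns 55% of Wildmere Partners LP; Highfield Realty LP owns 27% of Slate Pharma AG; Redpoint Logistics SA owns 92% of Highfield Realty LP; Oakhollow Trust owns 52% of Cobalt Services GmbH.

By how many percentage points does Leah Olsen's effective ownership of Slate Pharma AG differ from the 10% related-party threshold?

Chain via Ashford Foods Inc. → Redpoint Logistics SA → Highfield Realty LP (R2): 37% × 32% × 92% × 27% = 2.941056% of Slate Pharma AG.
Chain via Oakhollow Trust → Cobalt Services GmbH → Wildmere Partners LP (R2): 70% × 52% × 55% × 41% = 8.2082% of Slate Pharma AG.
Direct interest in Slate Pharma AG: 12%.
Aggregating (R1): 2.941056% + 8.2082% + 12% = 23.149256%.
23.149256% exceeds the 10% threshold by 13.149256 percentage points.

13.149256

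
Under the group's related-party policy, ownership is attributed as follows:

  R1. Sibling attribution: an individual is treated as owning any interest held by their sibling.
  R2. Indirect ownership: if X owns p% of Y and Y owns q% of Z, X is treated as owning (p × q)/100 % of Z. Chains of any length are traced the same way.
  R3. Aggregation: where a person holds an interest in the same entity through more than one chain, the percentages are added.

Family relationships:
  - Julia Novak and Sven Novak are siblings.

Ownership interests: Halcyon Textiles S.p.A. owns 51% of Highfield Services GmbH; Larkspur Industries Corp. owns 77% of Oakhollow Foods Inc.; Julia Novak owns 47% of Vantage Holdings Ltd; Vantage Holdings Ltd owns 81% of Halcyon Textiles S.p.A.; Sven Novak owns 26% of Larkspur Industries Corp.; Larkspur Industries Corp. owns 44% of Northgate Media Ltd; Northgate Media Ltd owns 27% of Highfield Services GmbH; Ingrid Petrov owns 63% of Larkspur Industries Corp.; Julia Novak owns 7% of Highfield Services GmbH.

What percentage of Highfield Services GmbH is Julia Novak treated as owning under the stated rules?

By sibling attribution (R1), Julia Novak is treated as owning Sven Novak's 26% interest in Larkspur Industries Corp.
Chain via Vantage Holdings Ltd → Halcyon Textiles S.p.A. (R2): 47% × 81% × 51% = 19.4157% of Highfield Services GmbH.
Direct interest in Highfield Services GmbH: 7%.
Chain via Larkspur Industries Corp. → Northgate Media Ltd (R2): 26% × 44% × 27% = 3.0888% of Highfield Services GmbH.
Aggregating (R3): 19.4157% + 7% + 3.0888% = 29.5045%.

29.5045%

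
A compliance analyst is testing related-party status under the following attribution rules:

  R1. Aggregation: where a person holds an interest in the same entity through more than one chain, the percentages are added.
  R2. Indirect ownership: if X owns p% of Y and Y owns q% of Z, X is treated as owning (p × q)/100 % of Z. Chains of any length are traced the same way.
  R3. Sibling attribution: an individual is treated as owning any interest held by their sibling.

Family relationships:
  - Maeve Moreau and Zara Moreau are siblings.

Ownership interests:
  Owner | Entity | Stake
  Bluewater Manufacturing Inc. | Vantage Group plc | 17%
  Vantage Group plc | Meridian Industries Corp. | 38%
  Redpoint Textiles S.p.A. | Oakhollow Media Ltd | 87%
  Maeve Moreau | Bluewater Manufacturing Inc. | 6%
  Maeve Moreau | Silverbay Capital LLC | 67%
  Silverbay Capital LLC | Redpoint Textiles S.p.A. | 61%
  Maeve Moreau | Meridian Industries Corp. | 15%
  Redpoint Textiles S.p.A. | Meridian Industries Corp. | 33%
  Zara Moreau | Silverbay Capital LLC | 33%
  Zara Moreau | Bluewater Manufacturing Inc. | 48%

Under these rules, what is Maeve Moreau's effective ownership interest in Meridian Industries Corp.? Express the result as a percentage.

By sibling attribution (R3), Maeve Moreau is treated as also owning Zara Moreau's interest in Silverbay Capital LLC, giving 67% + 33% = 100%.
By sibling attribution (R3), Maeve Moreau is treated as also owning Zara Moreau's interest in Bluewater Manufacturing Inc, giving 6% + 48% = 54%.
Chain via Silverbay Capital LLC → Redpoint Textiles S.p.A. (R2): 100% × 61% × 33% = 20.13% of Meridian Industries Corp.
Chain via Bluewater Manufacturing Inc. → Vantage Group plc (R2): 54% × 17% × 38% = 3.4884% of Meridian Industries Corp.
Direct interest in Meridian Industries Corp: 15%.
Aggregating (R1): 20.13% + 3.4884% + 15% = 38.6184%.

38.6184%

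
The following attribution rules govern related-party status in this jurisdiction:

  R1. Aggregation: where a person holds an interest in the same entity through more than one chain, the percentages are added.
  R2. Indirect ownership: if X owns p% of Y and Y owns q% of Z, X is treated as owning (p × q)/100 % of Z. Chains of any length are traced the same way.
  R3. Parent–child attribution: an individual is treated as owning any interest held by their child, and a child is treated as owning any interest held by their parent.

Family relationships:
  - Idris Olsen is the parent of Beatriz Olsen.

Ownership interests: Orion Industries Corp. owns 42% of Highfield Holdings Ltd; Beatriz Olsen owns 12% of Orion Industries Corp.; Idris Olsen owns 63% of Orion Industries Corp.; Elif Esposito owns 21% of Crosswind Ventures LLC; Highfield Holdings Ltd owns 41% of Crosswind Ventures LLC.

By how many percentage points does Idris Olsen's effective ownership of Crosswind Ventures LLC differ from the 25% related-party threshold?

12.085

By parent–child attribution (R3), Idris Olsen is treated as also owning Beatriz Olsen's interest in Orion Industries Corp, giving 63% + 12% = 75%.
Chain via Orion Industries Corp. → Highfield Holdings Ltd (R2): 75% × 42% × 41% = 12.915% of Crosswind Ventures LLC.
12.915% falls short of the 25% threshold by 12.085 percentage points.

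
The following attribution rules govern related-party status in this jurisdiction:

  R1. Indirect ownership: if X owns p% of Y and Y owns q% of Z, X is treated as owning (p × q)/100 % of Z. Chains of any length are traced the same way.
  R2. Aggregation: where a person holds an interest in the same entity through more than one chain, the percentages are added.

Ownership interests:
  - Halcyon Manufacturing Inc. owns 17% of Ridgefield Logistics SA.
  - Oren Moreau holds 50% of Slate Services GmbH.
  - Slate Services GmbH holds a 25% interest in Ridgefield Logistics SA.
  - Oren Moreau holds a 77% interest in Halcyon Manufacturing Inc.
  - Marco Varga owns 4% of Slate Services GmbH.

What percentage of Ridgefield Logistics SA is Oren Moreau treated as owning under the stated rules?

Chain via Slate Services GmbH (R1): 50% × 25% = 12.5% of Ridgefield Logistics SA.
Chain via Halcyon Manufacturing Inc. (R1): 77% × 17% = 13.09% of Ridgefield Logistics SA.
Aggregating (R2): 12.5% + 13.09% = 25.59%.

25.59%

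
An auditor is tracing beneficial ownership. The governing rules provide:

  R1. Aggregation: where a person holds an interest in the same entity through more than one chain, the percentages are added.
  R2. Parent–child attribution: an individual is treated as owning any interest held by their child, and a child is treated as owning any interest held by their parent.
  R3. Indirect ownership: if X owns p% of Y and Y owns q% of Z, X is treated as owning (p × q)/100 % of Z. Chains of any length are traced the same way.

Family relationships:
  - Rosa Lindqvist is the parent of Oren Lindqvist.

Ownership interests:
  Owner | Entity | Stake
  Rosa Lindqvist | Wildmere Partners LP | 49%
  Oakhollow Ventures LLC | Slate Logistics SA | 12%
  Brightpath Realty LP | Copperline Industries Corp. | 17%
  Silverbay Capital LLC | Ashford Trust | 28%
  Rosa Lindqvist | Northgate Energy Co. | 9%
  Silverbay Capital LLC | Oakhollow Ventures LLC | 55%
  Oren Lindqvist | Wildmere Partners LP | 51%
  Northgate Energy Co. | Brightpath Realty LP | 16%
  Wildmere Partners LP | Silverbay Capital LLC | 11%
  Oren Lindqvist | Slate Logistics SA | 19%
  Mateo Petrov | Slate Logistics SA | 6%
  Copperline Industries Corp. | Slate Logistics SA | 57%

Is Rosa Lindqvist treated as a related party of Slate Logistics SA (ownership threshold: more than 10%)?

Yes

By parent–child attribution (R2), Rosa Lindqvist is treated as also owning Oren Lindqvist's interest in Wildmere Partners LP, giving 49% + 51% = 100%.
By parent–child attribution (R2), Rosa Lindqvist is treated as owning Oren Lindqvist's 19% interest in Slate Logistics SA.
Chain via Northgate Energy Co. → Brightpath Realty LP → Copperline Industries Corp. (R3): 9% × 16% × 17% × 57% = 0.139536% of Slate Logistics SA.
Chain via Wildmere Partners LP → Silverbay Capital LLC → Oakhollow Ventures LLC (R3): 100% × 11% × 55% × 12% = 0.726% of Slate Logistics SA.
Direct interest in Slate Logistics SA: 19%.
Aggregating (R1): 0.139536% + 0.726% + 19% = 19.865536%.
19.865536% exceeds the 10% threshold, so Rosa is a related party to Slate Logistics SA.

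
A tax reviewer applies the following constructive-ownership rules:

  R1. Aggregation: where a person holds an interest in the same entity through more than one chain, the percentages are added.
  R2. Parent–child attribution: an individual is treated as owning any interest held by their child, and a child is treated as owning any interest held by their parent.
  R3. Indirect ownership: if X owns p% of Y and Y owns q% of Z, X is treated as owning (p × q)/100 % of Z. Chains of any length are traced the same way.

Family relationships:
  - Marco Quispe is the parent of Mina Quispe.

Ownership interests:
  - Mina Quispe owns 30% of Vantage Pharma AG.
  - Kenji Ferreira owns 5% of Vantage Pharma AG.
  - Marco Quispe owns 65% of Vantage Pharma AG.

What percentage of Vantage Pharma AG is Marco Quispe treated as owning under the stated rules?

95%

By parent–child attribution (R2), Marco Quispe is treated as also owning Mina Quispe's interest in Vantage Pharma AG, giving 65% + 30% = 95%.
Direct interest in Vantage Pharma AG: 95%.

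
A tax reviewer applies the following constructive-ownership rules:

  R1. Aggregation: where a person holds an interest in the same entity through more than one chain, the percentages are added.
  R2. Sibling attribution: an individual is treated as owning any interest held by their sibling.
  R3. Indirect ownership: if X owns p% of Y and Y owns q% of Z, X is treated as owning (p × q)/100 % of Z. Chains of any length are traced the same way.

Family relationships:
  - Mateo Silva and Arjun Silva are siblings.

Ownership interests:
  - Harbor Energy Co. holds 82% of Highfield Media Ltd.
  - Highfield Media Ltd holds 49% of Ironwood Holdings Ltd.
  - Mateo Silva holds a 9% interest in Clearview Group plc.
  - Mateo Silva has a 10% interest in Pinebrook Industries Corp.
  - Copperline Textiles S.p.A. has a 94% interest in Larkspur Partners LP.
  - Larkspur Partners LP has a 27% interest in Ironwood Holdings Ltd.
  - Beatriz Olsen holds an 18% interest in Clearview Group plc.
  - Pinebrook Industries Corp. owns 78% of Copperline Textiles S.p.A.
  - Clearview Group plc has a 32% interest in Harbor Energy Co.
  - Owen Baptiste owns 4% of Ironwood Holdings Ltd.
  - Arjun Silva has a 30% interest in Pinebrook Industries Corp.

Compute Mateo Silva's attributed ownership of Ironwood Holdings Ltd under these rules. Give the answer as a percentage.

By sibling attribution (R2), Mateo Silva is treated as also owning Arjun Silva's interest in Pinebrook Industries Corp, giving 10% + 30% = 40%.
Chain via Clearview Group plc → Harbor Energy Co. → Highfield Media Ltd (R3): 9% × 32% × 82% × 49% = 1.157184% of Ironwood Holdings Ltd.
Chain via Pinebrook Industries Corp. → Copperline Textiles S.p.A. → Larkspur Partners LP (R3): 40% × 78% × 94% × 27% = 7.91856% of Ironwood Holdings Ltd.
Aggregating (R1): 1.157184% + 7.91856% = 9.075744%.

9.075744%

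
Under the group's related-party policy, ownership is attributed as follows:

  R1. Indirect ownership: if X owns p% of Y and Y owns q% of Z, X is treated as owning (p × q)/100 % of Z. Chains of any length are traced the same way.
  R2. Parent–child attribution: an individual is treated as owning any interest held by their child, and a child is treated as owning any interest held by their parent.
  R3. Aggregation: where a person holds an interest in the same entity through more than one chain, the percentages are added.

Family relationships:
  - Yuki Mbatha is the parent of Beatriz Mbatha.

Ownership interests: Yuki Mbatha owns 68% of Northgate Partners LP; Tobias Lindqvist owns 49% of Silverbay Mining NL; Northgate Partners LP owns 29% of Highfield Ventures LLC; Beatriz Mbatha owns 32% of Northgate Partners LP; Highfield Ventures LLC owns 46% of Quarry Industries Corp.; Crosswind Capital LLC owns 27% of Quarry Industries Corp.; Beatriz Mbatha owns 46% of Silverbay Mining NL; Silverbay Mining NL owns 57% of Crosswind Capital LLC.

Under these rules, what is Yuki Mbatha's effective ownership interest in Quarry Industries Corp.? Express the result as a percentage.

20.4194%

By parent–child attribution (R2), Yuki Mbatha is treated as also owning Beatriz Mbatha's interest in Northgate Partners LP, giving 68% + 32% = 100%.
By parent–child attribution (R2), Yuki Mbatha is treated as owning Beatriz Mbatha's 46% interest in Silverbay Mining NL.
Chain via Northgate Partners LP → Highfield Ventures LLC (R1): 100% × 29% × 46% = 13.34% of Quarry Industries Corp.
Chain via Silverbay Mining NL → Crosswind Capital LLC (R1): 46% × 57% × 27% = 7.0794% of Quarry Industries Corp.
Aggregating (R3): 13.34% + 7.0794% = 20.4194%.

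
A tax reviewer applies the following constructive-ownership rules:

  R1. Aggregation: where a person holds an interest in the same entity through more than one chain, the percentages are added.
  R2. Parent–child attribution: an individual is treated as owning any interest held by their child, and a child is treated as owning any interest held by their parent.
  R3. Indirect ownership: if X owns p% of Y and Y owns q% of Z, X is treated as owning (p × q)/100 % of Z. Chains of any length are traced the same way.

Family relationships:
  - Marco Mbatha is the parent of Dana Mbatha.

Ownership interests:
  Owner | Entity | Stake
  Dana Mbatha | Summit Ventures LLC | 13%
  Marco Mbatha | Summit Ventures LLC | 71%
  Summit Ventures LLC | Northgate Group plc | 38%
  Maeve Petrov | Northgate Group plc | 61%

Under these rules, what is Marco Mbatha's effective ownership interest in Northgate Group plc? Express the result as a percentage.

By parent–child attribution (R2), Marco Mbatha is treated as also owning Dana Mbatha's interest in Summit Ventures LLC, giving 71% + 13% = 84%.
Chain via Summit Ventures LLC (R3): 84% × 38% = 31.92% of Northgate Group plc.

31.92%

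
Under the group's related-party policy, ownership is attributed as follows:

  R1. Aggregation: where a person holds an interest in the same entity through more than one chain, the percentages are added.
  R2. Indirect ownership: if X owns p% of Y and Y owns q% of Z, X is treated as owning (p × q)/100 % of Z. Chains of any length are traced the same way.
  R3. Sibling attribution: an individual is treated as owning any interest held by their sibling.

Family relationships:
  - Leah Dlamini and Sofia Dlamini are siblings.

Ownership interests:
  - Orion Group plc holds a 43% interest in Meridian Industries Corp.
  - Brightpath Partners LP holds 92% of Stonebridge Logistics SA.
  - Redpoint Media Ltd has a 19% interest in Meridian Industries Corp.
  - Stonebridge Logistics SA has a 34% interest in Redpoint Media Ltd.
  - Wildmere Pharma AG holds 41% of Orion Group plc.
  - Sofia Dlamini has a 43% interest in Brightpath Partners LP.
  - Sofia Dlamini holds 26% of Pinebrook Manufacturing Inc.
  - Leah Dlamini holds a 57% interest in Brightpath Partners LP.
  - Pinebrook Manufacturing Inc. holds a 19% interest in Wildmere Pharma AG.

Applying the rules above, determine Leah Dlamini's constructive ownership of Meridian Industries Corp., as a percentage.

By sibling attribution (R3), Leah Dlamini is treated as also owning Sofia Dlamini's interest in Brightpath Partners LP, giving 57% + 43% = 100%.
By sibling attribution (R3), Leah Dlamini is treated as owning Sofia Dlamini's 26% interest in Pinebrook Manufacturing Inc.
Chain via Brightpath Partners LP → Stonebridge Logistics SA → Redpoint Media Ltd (R2): 100% × 92% × 34% × 19% = 5.9432% of Meridian Industries Corp.
Chain via Pinebrook Manufacturing Inc. → Wildmere Pharma AG → Orion Group plc (R2): 26% × 19% × 41% × 43% = 0.870922% of Meridian Industries Corp.
Aggregating (R1): 5.9432% + 0.870922% = 6.814122%.

6.814122%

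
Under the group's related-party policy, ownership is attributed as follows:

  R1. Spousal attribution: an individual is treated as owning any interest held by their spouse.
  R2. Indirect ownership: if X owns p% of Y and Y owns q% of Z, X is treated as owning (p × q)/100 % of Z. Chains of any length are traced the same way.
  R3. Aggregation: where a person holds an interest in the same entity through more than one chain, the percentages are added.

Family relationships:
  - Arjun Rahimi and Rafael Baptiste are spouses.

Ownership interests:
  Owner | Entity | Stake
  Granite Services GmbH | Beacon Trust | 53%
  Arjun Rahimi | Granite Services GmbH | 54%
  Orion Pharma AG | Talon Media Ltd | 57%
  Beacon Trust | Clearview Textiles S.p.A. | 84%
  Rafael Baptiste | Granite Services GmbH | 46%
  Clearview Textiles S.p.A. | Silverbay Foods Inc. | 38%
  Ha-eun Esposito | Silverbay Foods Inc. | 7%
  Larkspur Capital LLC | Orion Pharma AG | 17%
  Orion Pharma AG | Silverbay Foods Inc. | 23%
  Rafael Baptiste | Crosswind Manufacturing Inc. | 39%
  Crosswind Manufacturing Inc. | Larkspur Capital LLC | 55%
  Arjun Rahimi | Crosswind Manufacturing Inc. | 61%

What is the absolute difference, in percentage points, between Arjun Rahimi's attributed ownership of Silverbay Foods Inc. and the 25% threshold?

By spousal attribution (R1), Arjun Rahimi is treated as also owning Rafael Baptiste's interest in Granite Services GmbH, giving 54% + 46% = 100%.
By spousal attribution (R1), Arjun Rahimi is treated as also owning Rafael Baptiste's interest in Crosswind Manufacturing Inc, giving 61% + 39% = 100%.
Chain via Granite Services GmbH → Beacon Trust → Clearview Textiles S.p.A. (R2): 100% × 53% × 84% × 38% = 16.9176% of Silverbay Foods Inc.
Chain via Crosswind Manufacturing Inc. → Larkspur Capital LLC → Orion Pharma AG (R2): 100% × 55% × 17% × 23% = 2.1505% of Silverbay Foods Inc.
Aggregating (R3): 16.9176% + 2.1505% = 19.0681%.
19.0681% falls short of the 25% threshold by 5.9319 percentage points.

5.9319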